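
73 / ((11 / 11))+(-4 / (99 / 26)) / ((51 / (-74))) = 376273 / 5049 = 74.52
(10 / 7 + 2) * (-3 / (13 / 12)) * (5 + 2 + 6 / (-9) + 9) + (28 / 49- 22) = -15198 / 91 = -167.01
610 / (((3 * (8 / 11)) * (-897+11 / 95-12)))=-318725 / 1036128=-0.31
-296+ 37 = -259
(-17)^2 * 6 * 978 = 1695852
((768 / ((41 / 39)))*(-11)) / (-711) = 36608 / 3239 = 11.30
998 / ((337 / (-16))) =-15968 / 337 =-47.38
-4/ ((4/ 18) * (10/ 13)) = -117/ 5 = -23.40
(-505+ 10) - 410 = -905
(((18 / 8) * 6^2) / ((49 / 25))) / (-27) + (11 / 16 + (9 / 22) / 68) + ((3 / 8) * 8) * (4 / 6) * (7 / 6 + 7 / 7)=1537729 / 439824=3.50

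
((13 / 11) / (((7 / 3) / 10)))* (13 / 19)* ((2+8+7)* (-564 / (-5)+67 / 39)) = 9870302 / 1463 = 6746.62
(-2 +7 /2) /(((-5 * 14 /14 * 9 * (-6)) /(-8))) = -0.04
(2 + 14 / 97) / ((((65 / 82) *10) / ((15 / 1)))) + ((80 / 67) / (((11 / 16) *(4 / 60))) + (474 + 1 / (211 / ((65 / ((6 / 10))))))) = 114177291643 / 226262685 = 504.62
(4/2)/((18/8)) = 8/9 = 0.89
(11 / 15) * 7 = 77 / 15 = 5.13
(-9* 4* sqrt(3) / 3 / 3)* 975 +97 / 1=97 -3900* sqrt(3)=-6658.00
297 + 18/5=1503/5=300.60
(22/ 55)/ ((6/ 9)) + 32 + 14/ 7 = 173/ 5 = 34.60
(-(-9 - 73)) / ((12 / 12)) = 82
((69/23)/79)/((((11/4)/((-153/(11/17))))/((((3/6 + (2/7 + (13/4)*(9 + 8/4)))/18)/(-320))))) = 80631/3893120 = 0.02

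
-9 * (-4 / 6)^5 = 32 / 27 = 1.19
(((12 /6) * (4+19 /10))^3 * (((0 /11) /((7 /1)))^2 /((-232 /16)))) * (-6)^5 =0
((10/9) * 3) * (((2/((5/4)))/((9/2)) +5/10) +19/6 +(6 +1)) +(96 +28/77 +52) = 54976/297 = 185.10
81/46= 1.76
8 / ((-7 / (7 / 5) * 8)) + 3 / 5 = 2 / 5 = 0.40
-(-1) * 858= 858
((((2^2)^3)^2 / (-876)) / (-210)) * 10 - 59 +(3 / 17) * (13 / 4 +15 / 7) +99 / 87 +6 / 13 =-6629066099 / 117899964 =-56.23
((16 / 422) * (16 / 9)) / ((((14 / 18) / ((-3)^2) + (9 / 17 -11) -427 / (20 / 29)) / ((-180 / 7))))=70502400 / 25607296967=0.00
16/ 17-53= -52.06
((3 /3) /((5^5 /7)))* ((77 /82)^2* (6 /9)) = 0.00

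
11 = 11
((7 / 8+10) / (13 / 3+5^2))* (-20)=-7.41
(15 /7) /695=3 /973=0.00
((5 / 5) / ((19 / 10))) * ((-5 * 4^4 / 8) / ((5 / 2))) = -640 / 19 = -33.68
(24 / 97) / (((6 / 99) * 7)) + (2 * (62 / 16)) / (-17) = 5879 / 46172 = 0.13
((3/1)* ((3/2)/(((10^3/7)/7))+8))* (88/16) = 532851/4000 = 133.21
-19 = -19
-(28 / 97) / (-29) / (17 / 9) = 252 / 47821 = 0.01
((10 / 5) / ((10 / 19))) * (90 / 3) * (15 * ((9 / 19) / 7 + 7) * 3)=253800 / 7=36257.14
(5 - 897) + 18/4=-1775/2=-887.50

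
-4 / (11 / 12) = -48 / 11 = -4.36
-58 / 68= -29 / 34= -0.85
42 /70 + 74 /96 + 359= 86489 /240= 360.37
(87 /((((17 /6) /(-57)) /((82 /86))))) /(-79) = 1219914 /57749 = 21.12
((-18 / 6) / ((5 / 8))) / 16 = -3 / 10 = -0.30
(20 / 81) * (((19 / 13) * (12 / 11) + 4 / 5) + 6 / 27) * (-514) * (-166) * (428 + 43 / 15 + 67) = 42916669614464 / 1563705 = 27445502.58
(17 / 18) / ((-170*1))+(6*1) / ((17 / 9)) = 9703 / 3060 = 3.17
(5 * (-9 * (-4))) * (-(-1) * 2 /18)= 20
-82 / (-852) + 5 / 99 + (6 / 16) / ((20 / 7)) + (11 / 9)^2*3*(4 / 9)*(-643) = -38880609997 / 30365280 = -1280.43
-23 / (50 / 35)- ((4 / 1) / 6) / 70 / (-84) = -142001 / 8820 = -16.10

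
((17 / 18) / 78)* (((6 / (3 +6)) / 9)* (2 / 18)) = 17 / 170586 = 0.00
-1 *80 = -80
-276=-276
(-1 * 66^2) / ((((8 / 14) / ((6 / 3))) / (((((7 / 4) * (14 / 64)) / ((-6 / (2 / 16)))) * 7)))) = 871563 / 1024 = 851.14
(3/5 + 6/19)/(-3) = -29/95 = -0.31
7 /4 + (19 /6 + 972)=11723 /12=976.92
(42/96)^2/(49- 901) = -49/218112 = -0.00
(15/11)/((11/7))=105/121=0.87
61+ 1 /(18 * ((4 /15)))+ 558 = 14861 /24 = 619.21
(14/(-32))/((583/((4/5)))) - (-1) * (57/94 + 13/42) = 10533731/11508420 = 0.92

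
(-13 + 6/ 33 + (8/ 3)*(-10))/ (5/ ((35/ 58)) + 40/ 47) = -428687/ 99198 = -4.32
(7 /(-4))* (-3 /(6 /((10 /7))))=5 /4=1.25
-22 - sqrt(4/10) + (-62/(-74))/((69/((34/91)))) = -5110052/232323 - sqrt(10)/5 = -22.63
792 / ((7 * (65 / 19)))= 15048 / 455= 33.07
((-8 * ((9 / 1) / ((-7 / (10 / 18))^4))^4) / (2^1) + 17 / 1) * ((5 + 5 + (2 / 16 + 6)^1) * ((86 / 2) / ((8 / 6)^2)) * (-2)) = -295028917666507938637533845573 / 22248204270643355826048192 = -13260.80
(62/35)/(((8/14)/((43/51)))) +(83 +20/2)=48763/510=95.61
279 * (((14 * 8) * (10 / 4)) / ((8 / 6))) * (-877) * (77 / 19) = -3956524110 / 19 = -208238111.05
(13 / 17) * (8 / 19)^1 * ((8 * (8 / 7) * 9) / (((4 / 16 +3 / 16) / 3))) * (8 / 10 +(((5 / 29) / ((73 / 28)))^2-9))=-528069332164608 / 354658459015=-1488.95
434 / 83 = 5.23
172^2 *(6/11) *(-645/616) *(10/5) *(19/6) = -90637980/847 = -107010.60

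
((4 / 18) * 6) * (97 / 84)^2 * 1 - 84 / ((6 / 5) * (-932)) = 1.85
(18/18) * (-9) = -9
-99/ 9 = -11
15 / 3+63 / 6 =15.50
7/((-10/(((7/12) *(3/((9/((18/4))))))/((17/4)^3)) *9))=-196/221085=-0.00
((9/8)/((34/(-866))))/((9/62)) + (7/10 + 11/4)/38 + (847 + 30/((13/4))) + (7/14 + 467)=189194259/167960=1126.42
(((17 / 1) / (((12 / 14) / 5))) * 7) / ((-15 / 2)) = -833 / 9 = -92.56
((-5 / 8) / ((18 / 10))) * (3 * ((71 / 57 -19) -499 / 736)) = 19331875 / 1006848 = 19.20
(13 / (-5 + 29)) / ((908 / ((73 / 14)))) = 949 / 305088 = 0.00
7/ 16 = 0.44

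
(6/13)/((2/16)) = 48/13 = 3.69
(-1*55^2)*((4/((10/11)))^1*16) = -212960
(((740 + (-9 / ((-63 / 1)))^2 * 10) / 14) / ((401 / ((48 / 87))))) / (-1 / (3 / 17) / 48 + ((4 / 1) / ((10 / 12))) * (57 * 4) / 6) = 208915200 / 523495122521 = 0.00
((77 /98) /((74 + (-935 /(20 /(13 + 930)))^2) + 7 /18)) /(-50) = -396 /48976435417175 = -0.00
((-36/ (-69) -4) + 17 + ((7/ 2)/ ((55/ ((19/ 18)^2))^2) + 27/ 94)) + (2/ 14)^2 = 465280687298143/ 33640866151200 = 13.83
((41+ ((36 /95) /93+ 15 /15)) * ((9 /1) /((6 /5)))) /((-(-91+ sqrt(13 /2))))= 185553 * sqrt(26) /9747361+ 2597742 /749797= 3.56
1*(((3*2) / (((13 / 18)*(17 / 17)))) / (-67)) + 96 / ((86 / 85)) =3549036 / 37453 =94.76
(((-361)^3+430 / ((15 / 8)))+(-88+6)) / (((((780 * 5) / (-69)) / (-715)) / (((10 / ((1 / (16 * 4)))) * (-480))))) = 182823484687360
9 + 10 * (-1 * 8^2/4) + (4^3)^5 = 1073741673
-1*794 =-794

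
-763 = -763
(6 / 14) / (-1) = -3 / 7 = -0.43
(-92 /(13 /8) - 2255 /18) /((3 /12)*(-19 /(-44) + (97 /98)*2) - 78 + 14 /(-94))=8625987832 /3677497083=2.35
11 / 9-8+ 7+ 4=38 / 9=4.22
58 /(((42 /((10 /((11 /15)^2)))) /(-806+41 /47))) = -823041750 /39809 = -20674.77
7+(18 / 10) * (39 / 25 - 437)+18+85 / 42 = -3973033 / 5250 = -756.77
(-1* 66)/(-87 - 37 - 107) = 2/7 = 0.29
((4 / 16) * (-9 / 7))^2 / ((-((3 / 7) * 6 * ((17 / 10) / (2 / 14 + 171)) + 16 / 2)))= -242595 / 18844616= -0.01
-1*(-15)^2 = -225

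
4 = 4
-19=-19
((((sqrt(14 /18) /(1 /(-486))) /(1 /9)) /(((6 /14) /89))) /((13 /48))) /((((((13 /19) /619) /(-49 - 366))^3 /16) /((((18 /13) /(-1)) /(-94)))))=243335283196326279388847424000 * sqrt(7) /17450771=36892618930415950888836.03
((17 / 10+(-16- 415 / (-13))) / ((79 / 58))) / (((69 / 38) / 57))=607202 / 1495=406.16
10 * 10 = 100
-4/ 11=-0.36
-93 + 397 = 304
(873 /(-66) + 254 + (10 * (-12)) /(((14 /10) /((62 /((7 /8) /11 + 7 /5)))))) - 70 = -3687907 /1078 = -3421.06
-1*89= -89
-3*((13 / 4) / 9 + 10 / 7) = -451 / 84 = -5.37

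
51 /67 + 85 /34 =437 /134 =3.26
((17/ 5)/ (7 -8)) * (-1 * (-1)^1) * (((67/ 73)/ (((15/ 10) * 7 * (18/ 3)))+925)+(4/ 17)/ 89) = -6436535242/ 2046555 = -3145.06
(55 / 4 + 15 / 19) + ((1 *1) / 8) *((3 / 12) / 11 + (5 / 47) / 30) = 13713937 / 943008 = 14.54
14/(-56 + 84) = 1/2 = 0.50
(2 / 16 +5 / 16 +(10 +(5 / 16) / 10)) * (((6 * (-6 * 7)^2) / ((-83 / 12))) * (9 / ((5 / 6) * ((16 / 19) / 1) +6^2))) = -682092495 / 173636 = -3928.29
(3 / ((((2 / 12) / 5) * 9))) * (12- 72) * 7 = -4200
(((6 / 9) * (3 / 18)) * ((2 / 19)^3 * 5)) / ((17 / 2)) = 80 / 1049427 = 0.00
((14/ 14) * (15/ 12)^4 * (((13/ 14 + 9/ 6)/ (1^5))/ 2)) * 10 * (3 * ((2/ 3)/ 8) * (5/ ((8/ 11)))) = 2921875/ 57344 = 50.95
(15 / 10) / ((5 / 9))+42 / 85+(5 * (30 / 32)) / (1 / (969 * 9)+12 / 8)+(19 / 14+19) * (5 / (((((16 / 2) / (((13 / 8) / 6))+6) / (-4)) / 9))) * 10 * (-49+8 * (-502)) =8038968436554189 / 1917999160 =4191330.53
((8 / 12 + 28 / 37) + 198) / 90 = 11068 / 4995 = 2.22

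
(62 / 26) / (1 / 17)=40.54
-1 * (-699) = 699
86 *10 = 860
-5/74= -0.07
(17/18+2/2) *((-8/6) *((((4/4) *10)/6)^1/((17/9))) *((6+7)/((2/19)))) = -43225/153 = -282.52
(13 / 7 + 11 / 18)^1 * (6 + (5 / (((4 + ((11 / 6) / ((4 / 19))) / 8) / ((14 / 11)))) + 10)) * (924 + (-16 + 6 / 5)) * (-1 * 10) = -262108321952 / 677061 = -387126.60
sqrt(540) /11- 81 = -81 + 6*sqrt(15) /11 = -78.89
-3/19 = -0.16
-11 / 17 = -0.65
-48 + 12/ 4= -45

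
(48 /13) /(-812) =-12 /2639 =-0.00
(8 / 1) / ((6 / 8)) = 32 / 3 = 10.67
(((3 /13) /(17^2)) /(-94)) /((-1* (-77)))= -3 /27193166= -0.00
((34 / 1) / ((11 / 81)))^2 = 7584516 / 121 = 62681.95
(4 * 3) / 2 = 6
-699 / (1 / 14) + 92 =-9694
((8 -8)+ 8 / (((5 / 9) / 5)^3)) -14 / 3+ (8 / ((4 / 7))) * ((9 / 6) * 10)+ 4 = 18124 / 3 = 6041.33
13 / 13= 1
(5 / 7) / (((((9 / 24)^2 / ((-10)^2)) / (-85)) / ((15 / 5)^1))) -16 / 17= -46240336 / 357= -129524.75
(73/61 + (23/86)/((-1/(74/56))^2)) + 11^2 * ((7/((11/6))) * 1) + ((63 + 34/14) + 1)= 2180197507/4112864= 530.09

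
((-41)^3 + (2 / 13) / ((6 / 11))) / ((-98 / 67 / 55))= 2591559.65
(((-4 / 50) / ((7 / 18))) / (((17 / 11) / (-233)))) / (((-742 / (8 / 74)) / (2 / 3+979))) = -180783768 / 40837825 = -4.43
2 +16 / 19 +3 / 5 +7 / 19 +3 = 647 / 95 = 6.81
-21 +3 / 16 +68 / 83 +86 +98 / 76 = 1698019 / 25232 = 67.30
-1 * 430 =-430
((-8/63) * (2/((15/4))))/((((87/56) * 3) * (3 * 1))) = -512/105705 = -0.00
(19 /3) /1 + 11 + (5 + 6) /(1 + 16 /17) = 23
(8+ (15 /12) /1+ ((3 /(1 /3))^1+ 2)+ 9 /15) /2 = 417 /40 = 10.42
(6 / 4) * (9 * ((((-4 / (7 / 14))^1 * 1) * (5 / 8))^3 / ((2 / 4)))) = -3375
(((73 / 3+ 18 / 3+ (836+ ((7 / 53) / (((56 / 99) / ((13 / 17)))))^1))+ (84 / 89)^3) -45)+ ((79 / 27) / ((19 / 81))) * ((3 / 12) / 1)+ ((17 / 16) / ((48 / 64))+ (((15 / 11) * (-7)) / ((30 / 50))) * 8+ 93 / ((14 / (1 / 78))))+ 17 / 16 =700.76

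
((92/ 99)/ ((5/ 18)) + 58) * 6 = 20244/ 55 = 368.07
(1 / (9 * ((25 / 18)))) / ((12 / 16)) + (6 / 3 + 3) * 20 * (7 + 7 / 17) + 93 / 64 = 60607279 / 81600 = 742.74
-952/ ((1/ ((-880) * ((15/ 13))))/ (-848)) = -10656307200/ 13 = -819715938.46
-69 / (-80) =69 / 80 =0.86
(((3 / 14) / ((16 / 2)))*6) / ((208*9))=1 / 11648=0.00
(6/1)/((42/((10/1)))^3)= 250/3087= 0.08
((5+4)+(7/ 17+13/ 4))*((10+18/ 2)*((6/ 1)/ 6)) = 16359/ 68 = 240.57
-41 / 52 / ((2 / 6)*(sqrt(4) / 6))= -369 / 52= -7.10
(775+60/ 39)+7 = 10186/ 13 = 783.54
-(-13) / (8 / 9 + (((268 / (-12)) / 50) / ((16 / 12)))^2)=4680000 / 360401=12.99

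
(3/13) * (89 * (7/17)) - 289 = -62000/221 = -280.54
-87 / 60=-29 / 20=-1.45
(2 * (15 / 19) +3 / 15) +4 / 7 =1563 / 665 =2.35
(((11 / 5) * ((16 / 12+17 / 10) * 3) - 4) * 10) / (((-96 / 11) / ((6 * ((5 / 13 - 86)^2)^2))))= -13520908026165771 / 2284880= -5917557169.81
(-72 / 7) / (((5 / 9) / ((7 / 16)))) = -81 / 10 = -8.10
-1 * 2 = -2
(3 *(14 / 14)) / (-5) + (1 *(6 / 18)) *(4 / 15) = -23 / 45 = -0.51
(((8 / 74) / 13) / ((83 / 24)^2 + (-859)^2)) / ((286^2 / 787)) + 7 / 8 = 29263821678849631 / 33444367628826440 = 0.88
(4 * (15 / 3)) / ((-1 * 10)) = -2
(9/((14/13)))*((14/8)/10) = 117/80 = 1.46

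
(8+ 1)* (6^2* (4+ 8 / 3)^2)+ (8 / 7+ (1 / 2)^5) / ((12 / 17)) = 38711671 / 2688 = 14401.66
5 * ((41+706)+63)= 4050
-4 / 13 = -0.31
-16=-16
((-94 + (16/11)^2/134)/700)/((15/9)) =-0.08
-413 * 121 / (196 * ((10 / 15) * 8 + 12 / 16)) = -21417 / 511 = -41.91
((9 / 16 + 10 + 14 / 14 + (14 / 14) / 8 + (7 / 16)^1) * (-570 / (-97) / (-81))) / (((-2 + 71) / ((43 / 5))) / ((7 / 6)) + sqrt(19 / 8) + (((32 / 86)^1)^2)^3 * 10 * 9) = -98048221202437497513900 / 755978404891228630555469 + 186012081361257293146655 * sqrt(38) / 40822833864126346049995326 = -0.10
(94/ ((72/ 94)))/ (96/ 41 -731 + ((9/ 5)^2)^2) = -56605625/ 331251732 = -0.17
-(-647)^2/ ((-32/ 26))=5441917/ 16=340119.81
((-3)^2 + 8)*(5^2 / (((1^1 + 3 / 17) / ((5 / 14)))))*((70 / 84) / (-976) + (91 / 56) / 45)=4475165 / 983808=4.55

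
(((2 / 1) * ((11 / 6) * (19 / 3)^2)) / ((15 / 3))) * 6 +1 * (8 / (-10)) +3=8041 / 45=178.69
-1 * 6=-6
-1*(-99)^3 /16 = 970299 /16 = 60643.69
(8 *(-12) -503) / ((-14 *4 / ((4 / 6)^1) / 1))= 599 / 84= 7.13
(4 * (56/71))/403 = 224/28613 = 0.01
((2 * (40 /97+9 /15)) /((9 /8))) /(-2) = -3928 /4365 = -0.90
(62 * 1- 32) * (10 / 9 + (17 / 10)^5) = 13778713 / 30000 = 459.29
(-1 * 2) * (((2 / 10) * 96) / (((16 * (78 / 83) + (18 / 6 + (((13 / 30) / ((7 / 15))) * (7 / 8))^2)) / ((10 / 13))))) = -8159232 / 5164367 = -1.58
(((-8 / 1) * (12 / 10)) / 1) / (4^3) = -3 / 20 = -0.15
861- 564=297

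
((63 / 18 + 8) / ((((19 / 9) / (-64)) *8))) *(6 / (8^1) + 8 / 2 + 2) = -5589 / 19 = -294.16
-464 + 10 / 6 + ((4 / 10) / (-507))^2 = -462.33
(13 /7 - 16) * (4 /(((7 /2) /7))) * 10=-7920 /7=-1131.43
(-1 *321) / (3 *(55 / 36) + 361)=-36 / 41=-0.88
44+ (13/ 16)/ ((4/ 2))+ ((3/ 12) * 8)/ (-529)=44.40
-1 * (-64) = 64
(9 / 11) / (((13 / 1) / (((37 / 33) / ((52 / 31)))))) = 3441 / 81796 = 0.04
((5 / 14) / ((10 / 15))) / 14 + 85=33335 / 392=85.04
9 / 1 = 9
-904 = -904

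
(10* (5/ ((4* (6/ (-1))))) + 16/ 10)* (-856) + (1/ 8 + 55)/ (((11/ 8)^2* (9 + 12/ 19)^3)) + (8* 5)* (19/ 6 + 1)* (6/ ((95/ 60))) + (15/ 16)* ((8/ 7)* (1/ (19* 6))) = 1045.35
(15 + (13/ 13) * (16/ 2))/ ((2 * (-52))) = -23/ 104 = -0.22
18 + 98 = 116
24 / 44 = 6 / 11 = 0.55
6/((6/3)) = 3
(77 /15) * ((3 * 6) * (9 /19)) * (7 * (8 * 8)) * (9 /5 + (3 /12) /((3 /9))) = 23750496 /475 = 50001.04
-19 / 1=-19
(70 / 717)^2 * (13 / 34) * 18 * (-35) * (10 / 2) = -11147500 / 971057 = -11.48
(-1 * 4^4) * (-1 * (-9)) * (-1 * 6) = 13824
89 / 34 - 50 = -47.38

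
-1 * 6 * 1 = -6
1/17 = 0.06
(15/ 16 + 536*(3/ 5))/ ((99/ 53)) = 151951/ 880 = 172.67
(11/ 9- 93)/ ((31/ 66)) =-18172/ 93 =-195.40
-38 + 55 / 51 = -1883 / 51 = -36.92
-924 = -924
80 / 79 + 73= 5847 / 79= 74.01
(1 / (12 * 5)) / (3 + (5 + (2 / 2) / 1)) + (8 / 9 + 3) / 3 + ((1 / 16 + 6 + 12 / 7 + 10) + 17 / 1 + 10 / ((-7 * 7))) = 35.87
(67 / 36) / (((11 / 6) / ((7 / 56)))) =67 / 528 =0.13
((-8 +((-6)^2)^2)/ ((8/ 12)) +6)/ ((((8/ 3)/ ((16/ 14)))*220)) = 2907/ 770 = 3.78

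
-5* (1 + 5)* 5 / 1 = -150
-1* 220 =-220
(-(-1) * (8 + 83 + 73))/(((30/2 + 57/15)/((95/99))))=38950/4653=8.37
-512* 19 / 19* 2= -1024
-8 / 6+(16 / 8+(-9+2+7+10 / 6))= 7 / 3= 2.33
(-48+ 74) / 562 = 13 / 281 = 0.05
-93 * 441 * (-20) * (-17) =-13944420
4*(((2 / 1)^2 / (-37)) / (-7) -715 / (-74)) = 10026 / 259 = 38.71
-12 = -12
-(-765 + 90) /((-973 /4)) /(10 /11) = -2970 /973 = -3.05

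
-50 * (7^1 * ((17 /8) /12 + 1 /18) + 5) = -47725 /144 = -331.42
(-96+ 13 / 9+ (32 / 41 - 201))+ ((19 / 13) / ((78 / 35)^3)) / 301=-3206044707569 / 10876257288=-294.77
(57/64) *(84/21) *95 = 5415/16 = 338.44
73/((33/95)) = 6935/33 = 210.15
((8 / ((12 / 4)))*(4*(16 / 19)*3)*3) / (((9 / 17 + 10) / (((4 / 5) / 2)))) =52224 / 17005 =3.07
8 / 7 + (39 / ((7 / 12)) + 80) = 148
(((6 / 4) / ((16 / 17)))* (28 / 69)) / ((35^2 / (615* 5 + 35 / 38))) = 397409 / 244720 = 1.62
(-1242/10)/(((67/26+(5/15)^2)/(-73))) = 3372.95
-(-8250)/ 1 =8250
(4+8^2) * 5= 340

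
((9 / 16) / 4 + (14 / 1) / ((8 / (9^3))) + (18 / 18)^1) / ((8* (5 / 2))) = 81721 / 1280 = 63.84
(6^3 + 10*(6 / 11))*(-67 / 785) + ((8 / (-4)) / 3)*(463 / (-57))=-13.49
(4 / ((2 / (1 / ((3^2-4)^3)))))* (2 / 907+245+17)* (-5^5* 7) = -83172600 / 907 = -91700.77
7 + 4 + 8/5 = 12.60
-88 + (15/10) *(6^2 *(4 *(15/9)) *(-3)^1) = -1168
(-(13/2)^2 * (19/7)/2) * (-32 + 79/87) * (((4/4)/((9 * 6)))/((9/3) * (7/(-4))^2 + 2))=8685755/2943297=2.95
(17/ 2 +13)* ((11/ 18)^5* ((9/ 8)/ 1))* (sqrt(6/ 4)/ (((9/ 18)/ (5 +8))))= 90027509* sqrt(6)/ 3359232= 65.65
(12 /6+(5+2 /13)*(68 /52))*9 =13293 /169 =78.66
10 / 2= 5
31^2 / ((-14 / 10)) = -686.43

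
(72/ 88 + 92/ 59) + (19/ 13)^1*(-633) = -7785464/ 8437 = -922.78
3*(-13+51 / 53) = -1914 / 53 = -36.11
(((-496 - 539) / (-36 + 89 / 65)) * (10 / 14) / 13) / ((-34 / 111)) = -2872125 / 535738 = -5.36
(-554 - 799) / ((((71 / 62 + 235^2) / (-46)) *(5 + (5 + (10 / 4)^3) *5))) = 30870048 / 2961778165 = 0.01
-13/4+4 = 3/4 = 0.75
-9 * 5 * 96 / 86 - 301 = -15103 / 43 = -351.23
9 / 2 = 4.50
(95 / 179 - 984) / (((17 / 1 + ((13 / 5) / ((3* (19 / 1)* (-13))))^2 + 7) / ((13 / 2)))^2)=-196281772671830625 / 2720917609301516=-72.14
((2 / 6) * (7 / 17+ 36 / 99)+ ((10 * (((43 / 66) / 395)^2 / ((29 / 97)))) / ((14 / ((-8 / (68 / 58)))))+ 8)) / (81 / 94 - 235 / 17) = -3139236160028 / 4927119684795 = -0.64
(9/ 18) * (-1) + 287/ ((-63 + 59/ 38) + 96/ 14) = -167205/ 29042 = -5.76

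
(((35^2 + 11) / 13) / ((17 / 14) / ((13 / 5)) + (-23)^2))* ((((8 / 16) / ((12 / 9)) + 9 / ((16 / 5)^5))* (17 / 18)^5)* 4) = 143777967032959 / 662949218746368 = 0.22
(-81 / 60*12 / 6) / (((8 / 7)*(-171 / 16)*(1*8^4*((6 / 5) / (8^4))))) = 7 / 38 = 0.18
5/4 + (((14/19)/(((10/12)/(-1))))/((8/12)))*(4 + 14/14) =-409/76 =-5.38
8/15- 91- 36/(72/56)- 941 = -15892/15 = -1059.47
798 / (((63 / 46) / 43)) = 25054.67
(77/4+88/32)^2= 484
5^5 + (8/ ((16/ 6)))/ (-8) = 3124.62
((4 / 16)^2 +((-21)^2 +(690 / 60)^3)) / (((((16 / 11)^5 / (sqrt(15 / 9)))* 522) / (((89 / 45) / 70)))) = 449944122749* sqrt(15) / 82760328806400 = 0.02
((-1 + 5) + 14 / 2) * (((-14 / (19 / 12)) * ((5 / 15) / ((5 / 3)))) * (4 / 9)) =-2464 / 285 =-8.65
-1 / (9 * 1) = -1 / 9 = -0.11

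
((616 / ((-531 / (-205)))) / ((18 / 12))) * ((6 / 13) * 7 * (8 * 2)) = 56573440 / 6903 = 8195.49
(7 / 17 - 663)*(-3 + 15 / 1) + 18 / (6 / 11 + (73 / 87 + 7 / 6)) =-659439660 / 83011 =-7944.00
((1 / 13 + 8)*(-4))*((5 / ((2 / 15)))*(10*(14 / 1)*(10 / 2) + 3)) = -11072250 / 13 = -851711.54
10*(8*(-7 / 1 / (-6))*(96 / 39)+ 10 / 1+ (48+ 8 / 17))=539980 / 663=814.45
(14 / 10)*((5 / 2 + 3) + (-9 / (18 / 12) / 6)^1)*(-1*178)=-5607 / 5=-1121.40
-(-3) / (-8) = -3 / 8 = -0.38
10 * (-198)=-1980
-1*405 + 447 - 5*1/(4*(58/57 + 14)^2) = 123083403/2930944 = 41.99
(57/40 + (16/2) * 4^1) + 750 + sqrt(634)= sqrt(634) + 31337/40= 808.60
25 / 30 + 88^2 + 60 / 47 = 2184403 / 282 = 7746.11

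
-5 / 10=-1 / 2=-0.50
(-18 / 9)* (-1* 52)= 104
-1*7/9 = -7/9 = -0.78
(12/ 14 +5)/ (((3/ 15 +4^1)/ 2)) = 410/ 147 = 2.79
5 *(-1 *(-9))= 45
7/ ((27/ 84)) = 196/ 9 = 21.78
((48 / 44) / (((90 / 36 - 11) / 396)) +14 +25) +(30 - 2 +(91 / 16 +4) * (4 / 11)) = 14735 / 748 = 19.70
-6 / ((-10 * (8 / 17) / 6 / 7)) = 1071 / 20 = 53.55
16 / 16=1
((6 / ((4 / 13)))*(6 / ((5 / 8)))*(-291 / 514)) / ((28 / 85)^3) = -4181822775 / 1410416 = -2964.96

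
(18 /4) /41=0.11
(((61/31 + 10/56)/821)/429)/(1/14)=621/7278986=0.00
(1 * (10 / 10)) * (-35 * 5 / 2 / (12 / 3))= -175 / 8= -21.88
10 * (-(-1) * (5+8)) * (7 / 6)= 455 / 3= 151.67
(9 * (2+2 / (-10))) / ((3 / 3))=81 / 5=16.20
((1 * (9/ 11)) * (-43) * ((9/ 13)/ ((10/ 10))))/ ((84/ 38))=-22059/ 2002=-11.02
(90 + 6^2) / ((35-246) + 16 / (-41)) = -574 / 963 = -0.60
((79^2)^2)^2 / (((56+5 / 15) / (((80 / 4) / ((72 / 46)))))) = 174467513139254515 / 507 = 344117382917661.77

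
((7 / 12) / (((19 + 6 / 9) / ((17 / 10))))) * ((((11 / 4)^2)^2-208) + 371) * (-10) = -6707911 / 60416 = -111.03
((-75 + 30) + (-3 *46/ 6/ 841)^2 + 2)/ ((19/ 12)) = -364950648/ 13438339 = -27.16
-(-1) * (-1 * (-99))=99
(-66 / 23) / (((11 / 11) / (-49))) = 3234 / 23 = 140.61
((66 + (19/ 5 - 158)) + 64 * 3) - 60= 219/ 5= 43.80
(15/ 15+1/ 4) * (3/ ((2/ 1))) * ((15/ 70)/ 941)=45/ 105392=0.00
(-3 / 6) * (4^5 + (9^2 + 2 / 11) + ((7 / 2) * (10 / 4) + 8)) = -49365 / 88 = -560.97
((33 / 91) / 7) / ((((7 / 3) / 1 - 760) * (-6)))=33 / 2895802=0.00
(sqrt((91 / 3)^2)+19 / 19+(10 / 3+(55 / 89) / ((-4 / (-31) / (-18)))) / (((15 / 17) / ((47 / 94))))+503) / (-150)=-1561537 / 480600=-3.25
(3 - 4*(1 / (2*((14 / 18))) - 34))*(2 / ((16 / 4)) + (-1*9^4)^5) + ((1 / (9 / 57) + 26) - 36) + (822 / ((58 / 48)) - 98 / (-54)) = -2597450489140486960224983 / 1566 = -1658652930485623857104.08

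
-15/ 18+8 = 43/ 6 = 7.17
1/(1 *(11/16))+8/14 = 156/77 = 2.03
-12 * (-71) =852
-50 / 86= -25 / 43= -0.58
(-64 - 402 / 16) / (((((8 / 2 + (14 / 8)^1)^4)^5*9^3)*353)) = -4260607557632 / 19201321442093410683869844319119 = -0.00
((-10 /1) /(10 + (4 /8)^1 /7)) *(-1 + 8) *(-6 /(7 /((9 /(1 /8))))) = 20160 /47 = 428.94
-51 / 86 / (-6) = 17 / 172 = 0.10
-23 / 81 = -0.28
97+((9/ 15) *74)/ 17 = 8467/ 85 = 99.61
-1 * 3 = -3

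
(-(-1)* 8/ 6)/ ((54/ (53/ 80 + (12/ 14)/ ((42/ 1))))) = 2677/ 158760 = 0.02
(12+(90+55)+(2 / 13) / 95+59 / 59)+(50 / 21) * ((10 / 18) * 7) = 5577314 / 33345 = 167.26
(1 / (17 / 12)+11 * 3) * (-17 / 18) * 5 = -159.17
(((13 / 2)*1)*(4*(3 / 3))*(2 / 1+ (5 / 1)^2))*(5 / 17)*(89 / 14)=156195 / 119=1312.56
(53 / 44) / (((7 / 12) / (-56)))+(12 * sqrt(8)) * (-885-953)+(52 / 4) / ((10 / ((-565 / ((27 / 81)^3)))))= -44112 * sqrt(2)-438837 / 22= -82330.93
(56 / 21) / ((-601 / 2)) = -16 / 1803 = -0.01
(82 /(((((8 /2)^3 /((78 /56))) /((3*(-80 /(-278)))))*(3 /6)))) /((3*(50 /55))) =17589 /15568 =1.13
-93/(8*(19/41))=-25.09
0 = 0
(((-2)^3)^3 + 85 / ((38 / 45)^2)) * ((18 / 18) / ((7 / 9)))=-729261 / 1444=-505.03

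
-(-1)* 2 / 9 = 2 / 9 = 0.22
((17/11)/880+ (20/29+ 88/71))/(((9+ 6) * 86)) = 38483963/25711144800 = 0.00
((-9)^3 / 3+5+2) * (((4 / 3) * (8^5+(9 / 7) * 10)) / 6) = -108307952 / 63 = -1719173.84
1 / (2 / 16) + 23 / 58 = 487 / 58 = 8.40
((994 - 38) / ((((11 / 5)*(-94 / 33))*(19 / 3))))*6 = -129060 / 893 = -144.52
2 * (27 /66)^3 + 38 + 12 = 266929 /5324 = 50.14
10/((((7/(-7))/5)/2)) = -100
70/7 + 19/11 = 129/11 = 11.73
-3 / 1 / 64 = -3 / 64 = -0.05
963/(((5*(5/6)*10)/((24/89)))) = 69336/11125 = 6.23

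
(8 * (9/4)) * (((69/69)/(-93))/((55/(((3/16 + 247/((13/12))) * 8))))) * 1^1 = -6.42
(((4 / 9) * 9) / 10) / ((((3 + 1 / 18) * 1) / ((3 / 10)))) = 54 / 1375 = 0.04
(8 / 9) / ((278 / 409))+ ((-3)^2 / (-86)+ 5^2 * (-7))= -18698113 / 107586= -173.80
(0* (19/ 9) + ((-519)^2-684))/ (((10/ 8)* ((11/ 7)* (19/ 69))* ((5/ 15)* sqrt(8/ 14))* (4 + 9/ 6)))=1557251892* sqrt(7)/ 11495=358425.51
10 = 10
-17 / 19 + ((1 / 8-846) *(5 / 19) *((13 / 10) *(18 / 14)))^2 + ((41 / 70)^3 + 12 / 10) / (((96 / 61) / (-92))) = 1644498802203053 / 11887008000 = 138344.22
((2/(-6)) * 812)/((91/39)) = -116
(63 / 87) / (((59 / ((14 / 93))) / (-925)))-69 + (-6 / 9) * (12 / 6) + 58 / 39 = -48650145 / 689533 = -70.56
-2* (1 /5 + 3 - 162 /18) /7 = 58 /35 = 1.66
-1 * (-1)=1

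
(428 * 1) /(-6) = -214 /3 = -71.33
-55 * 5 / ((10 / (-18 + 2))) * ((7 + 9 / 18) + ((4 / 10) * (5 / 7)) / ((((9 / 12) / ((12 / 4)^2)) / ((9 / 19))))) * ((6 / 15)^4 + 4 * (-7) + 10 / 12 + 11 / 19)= -33683622698 / 315875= -106635.92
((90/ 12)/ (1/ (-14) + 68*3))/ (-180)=-7/ 34260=-0.00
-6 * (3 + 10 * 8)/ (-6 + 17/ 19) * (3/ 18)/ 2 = 1577/ 194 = 8.13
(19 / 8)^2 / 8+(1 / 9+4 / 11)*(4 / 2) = 83867 / 50688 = 1.65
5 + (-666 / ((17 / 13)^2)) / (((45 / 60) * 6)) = -23567 / 289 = -81.55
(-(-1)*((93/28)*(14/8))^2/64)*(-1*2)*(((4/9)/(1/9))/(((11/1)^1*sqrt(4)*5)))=-0.04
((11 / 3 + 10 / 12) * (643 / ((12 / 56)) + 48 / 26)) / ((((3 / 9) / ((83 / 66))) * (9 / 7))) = 34016969 / 858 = 39646.82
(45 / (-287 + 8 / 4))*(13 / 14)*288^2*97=-1179613.35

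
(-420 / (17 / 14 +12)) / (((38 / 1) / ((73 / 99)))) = -14308 / 23199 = -0.62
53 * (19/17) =59.24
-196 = -196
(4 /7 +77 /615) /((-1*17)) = -2999 /73185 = -0.04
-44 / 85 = -0.52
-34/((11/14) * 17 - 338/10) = 2380/1431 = 1.66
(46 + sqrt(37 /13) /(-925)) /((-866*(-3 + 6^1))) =-23 /1299 + sqrt(481) /31240950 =-0.02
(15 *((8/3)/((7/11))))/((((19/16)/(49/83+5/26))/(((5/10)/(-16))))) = -185790/143507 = -1.29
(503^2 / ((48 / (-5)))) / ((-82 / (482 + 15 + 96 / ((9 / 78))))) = 427145.53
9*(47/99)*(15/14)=705/154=4.58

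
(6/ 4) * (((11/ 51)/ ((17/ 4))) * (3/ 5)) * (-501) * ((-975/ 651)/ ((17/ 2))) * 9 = 36.29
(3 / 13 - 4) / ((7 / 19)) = -10.23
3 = 3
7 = 7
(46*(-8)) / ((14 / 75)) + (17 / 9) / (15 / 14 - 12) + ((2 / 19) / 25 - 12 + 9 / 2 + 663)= -708915757 / 538650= -1316.10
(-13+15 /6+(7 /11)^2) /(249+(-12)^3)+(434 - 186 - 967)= -257340599 /357918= -718.99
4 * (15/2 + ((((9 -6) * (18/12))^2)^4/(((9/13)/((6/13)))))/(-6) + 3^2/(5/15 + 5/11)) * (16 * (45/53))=-2795202945/2756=-1014224.58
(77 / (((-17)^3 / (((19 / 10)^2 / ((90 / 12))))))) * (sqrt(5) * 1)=-27797 * sqrt(5) / 3684750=-0.02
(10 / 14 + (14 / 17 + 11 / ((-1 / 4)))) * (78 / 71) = -394134 / 8449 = -46.65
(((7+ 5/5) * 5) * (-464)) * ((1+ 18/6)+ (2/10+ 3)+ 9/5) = -167040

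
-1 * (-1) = 1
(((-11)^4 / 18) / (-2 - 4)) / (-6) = 14641 / 648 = 22.59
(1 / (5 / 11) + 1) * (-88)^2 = 123904 / 5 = 24780.80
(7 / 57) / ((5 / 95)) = 7 / 3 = 2.33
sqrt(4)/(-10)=-0.20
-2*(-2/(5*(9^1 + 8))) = 4/85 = 0.05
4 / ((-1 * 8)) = -1 / 2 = -0.50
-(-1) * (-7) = -7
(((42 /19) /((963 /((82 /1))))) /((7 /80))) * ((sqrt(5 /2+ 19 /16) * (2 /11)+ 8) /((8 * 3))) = 820 * sqrt(59) /201267+ 13120 /18297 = 0.75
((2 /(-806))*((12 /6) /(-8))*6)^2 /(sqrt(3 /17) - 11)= -1683 /1334352344 - 9*sqrt(51) /1334352344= -0.00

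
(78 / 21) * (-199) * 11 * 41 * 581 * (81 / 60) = -2614657617 / 10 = -261465761.70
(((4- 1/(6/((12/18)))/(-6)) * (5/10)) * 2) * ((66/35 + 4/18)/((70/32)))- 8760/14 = -621.84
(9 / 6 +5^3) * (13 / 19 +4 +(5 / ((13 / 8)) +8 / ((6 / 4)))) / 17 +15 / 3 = 2580829 / 25194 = 102.44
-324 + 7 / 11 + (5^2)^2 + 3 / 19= 63075 / 209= 301.79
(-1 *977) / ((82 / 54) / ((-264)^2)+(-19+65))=-1838510784 / 86562473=-21.24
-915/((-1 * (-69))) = -305/23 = -13.26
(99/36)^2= 121/16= 7.56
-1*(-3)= 3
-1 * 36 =-36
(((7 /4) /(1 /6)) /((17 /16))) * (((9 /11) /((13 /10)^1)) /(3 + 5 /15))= 4536 /2431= 1.87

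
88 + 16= 104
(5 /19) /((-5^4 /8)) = -8 /2375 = -0.00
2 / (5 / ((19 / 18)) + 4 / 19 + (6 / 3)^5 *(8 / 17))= 323 / 3231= 0.10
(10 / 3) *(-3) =-10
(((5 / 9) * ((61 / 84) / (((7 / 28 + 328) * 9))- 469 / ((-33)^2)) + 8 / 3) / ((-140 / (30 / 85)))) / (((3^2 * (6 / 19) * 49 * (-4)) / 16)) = 12464496812 / 70910404900335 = 0.00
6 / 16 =3 / 8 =0.38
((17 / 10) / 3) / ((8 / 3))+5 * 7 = 2817 / 80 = 35.21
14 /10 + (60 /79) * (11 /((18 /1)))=2209 /1185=1.86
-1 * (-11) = 11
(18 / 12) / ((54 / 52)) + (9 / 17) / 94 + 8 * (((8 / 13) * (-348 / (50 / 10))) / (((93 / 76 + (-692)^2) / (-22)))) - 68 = -2263624322892317 / 34021975856310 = -66.53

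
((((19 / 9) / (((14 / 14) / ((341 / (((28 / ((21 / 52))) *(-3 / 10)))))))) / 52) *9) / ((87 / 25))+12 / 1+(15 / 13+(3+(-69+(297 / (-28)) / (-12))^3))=-6528132625338587 / 20656656384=-316030.46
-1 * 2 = -2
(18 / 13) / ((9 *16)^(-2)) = 373248 / 13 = 28711.38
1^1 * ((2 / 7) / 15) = 0.02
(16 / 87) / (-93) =-16 / 8091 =-0.00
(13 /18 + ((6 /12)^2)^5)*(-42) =-46655 /1536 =-30.37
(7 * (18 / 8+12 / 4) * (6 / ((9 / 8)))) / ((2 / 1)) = 98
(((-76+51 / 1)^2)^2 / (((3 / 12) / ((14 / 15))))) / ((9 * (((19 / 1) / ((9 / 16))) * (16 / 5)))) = 2734375 / 1824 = 1499.11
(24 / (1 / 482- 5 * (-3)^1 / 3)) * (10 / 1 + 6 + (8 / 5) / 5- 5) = 3273744 / 60275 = 54.31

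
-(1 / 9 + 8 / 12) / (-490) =1 / 630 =0.00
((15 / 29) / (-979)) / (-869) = 15 / 24671779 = 0.00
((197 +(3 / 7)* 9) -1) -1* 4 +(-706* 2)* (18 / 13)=-160089 / 91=-1759.22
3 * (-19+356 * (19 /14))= 9747 /7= 1392.43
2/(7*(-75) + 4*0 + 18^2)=-2/201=-0.01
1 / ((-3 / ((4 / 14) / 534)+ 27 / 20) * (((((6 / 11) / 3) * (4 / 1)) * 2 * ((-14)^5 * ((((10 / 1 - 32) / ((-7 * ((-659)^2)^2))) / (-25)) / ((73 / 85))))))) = -344194976203825 / 1171485778176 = -293.81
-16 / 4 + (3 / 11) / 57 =-835 / 209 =-4.00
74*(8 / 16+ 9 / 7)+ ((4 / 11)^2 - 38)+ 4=83239 / 847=98.28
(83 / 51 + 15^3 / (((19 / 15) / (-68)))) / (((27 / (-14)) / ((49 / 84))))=8602730227 / 156978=54802.14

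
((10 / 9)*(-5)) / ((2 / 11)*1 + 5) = -550 / 513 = -1.07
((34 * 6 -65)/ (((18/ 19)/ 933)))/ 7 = 821351/ 42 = 19555.98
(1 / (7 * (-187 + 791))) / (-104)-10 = -4397121 / 439712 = -10.00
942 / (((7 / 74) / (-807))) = -56254356 / 7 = -8036336.57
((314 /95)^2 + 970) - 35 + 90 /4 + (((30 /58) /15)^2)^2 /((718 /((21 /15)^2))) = 2219215808583791 /2291572757975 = 968.42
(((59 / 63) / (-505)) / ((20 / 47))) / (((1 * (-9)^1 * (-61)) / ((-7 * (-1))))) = -2773 / 49904100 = -0.00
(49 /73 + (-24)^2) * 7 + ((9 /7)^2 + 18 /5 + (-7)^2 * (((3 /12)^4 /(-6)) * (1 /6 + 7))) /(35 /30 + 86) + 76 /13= 755068292913373 /186777776640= 4042.60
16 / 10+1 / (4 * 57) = 1829 / 1140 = 1.60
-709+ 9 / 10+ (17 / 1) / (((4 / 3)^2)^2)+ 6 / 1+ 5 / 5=-890523 / 1280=-695.72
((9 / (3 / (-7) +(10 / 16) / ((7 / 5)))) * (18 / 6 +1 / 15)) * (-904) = -6986112 / 5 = -1397222.40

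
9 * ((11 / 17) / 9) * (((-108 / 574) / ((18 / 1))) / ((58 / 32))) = -528 / 141491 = -0.00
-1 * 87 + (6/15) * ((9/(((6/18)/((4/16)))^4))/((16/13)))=-881403/10240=-86.07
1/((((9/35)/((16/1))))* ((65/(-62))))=-6944/117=-59.35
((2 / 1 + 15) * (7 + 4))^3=6539203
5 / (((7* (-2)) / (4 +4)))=-2.86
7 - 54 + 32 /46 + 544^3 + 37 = 3702751018 /23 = 160989174.70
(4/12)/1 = 1/3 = 0.33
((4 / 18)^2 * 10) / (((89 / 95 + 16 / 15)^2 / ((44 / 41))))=15884000 / 120309129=0.13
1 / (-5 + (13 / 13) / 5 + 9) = 5 / 21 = 0.24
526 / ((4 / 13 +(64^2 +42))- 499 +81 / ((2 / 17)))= 0.12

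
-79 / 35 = -2.26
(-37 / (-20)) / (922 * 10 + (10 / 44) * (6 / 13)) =5291 / 26369500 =0.00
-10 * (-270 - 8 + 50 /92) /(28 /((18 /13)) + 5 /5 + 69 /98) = 56284830 /444797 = 126.54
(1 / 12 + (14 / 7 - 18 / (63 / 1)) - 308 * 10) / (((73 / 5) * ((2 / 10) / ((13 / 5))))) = -16806985 / 6132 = -2740.87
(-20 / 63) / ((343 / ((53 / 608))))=-265 / 3284568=-0.00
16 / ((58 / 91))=728 / 29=25.10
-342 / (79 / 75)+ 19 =-24149 / 79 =-305.68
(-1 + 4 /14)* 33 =-165 /7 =-23.57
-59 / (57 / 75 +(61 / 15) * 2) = -4425 / 667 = -6.63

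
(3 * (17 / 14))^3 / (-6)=-44217 / 5488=-8.06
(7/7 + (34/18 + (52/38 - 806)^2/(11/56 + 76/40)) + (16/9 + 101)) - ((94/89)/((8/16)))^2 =308927.36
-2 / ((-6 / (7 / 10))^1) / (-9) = -7 / 270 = -0.03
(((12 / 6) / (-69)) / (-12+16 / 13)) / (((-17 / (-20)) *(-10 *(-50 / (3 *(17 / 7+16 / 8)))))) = 403 / 4789750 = 0.00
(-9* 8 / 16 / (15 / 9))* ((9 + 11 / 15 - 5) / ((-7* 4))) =639 / 1400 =0.46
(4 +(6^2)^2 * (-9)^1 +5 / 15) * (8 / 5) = -279832 / 15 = -18655.47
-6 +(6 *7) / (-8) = -45 / 4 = -11.25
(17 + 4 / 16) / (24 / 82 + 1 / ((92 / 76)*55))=56.06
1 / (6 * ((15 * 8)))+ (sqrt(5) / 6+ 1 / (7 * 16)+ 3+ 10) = sqrt(5) / 6+ 16393 / 1260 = 13.38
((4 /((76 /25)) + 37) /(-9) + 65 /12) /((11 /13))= 10309 /7524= 1.37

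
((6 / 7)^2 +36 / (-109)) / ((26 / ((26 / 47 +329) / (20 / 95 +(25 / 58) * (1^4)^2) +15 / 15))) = 18470275560 / 2307189157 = 8.01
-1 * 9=-9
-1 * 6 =-6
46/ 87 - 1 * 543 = -47195/ 87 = -542.47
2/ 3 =0.67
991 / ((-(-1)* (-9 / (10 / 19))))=-9910 / 171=-57.95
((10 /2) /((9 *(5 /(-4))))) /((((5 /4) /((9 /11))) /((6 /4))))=-24 /55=-0.44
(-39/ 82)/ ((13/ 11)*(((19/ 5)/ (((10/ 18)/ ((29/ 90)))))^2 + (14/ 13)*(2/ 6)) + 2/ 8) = -1828125/ 24657892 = -0.07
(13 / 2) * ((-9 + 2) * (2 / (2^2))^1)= -91 / 4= -22.75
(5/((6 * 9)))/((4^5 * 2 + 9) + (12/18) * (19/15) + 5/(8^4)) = 51200/1137906339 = 0.00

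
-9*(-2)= 18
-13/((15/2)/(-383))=9958/15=663.87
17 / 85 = 1 / 5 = 0.20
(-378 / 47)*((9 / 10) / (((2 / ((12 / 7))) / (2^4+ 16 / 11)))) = -279936 / 2585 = -108.29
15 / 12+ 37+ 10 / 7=1111 / 28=39.68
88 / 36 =22 / 9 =2.44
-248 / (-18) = 124 / 9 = 13.78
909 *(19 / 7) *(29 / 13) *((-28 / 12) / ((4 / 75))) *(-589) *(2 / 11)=7375148775 / 286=25787233.48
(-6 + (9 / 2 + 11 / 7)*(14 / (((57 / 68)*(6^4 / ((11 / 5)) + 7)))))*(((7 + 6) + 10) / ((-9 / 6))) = 89.39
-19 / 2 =-9.50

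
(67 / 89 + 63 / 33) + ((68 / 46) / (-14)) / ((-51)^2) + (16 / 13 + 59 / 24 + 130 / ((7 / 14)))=668017142575 / 2508033528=266.35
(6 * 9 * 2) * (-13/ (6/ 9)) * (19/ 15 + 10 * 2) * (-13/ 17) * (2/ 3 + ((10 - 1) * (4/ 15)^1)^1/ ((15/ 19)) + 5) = 633669894/ 2125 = 298197.60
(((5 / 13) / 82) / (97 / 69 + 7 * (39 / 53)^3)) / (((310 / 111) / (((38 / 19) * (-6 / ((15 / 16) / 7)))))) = -63853940808 / 1780028820895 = -0.04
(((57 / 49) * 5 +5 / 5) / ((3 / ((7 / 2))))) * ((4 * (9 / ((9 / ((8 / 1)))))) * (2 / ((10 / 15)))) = 5344 / 7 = 763.43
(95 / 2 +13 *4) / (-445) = -199 / 890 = -0.22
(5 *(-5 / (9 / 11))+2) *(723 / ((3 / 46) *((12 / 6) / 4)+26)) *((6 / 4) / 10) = -118.96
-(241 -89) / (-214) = 76 / 107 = 0.71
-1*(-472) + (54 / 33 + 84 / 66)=474.91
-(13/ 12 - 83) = 983/ 12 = 81.92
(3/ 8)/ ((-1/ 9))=-27/ 8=-3.38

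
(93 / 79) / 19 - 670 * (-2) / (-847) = -1932569 / 1271347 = -1.52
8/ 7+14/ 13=202/ 91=2.22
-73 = -73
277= 277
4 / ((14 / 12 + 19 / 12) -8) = -16 / 21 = -0.76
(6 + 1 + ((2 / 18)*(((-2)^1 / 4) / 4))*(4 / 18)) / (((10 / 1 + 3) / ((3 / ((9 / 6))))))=1.08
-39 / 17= -2.29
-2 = -2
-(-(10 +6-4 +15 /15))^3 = 2197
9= 9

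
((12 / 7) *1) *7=12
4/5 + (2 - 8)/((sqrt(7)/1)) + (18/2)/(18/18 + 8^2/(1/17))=489/605 - 6 * sqrt(7)/7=-1.46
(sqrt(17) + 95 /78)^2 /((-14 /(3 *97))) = -10907941 /28392- 9215 *sqrt(17) /182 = -592.95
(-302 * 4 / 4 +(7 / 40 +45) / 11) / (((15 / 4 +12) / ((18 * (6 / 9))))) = -87382 / 385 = -226.97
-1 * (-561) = 561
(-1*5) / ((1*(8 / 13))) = -65 / 8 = -8.12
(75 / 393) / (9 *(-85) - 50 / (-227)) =-0.00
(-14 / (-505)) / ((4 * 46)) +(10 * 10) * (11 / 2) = 25553007 / 46460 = 550.00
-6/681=-2/227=-0.01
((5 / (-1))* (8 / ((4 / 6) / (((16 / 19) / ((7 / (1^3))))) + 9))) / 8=-120 / 349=-0.34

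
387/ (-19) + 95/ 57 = -1066/ 57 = -18.70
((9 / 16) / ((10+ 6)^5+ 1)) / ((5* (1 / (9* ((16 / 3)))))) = 27 / 5242885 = 0.00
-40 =-40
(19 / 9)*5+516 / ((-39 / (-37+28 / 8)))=53093 / 117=453.79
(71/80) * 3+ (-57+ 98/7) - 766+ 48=-60667/80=-758.34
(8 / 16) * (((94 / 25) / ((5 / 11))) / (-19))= -517 / 2375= -0.22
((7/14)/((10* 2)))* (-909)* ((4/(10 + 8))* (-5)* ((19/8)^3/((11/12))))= 2078277/5632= 369.01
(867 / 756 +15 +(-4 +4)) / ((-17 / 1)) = -4069 / 4284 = -0.95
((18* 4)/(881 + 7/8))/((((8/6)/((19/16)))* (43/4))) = 2052/303365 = 0.01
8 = 8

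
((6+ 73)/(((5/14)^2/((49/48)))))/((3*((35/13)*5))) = 352261/22500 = 15.66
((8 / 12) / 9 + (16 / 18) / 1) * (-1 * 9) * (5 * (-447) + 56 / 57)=3310814 / 171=19361.49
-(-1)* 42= 42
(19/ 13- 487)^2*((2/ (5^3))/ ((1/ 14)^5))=42855261990912/ 21125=2028651455.19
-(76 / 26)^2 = -1444 / 169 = -8.54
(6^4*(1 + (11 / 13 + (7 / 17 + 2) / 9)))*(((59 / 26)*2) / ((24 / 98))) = 145879860 / 2873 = 50776.14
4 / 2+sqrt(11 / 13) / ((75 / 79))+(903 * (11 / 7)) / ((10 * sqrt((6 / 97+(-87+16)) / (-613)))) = 79 * sqrt(143) / 975+2+1419 * sqrt(409151141) / 68810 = 420.10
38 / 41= 0.93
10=10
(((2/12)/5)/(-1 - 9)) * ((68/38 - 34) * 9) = 459/475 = 0.97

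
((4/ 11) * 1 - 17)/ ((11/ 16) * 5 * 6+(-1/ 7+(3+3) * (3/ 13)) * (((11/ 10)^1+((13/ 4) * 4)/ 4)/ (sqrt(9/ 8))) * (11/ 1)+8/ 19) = 18421785072600/ 141810880632773 - 3152071846560 * sqrt(2)/ 12891898239343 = -0.22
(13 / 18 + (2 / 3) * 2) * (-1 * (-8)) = 148 / 9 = 16.44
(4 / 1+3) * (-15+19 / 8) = -707 / 8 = -88.38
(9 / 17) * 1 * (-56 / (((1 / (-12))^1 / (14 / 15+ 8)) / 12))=3241728 / 85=38137.98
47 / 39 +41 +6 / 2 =1763 / 39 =45.21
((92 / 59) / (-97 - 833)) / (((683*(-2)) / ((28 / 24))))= 161 / 112428630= 0.00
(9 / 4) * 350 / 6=131.25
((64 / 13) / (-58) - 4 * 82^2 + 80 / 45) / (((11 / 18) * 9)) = -182504768 / 37323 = -4889.87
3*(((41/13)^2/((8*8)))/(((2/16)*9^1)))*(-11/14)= -18491/56784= -0.33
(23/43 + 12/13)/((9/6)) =1630/1677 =0.97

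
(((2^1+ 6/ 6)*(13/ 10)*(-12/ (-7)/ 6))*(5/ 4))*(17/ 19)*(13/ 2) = 8619/ 1064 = 8.10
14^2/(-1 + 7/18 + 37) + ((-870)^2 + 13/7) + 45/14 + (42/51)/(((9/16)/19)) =1061991968761/1403010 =756938.27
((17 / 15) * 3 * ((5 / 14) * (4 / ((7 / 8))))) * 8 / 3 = 14.80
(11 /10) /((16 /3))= 33 /160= 0.21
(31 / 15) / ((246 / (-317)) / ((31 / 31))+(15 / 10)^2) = 39308 / 28035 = 1.40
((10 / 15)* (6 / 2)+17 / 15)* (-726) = -11374 / 5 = -2274.80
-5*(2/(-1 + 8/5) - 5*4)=250/3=83.33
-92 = -92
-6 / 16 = -3 / 8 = -0.38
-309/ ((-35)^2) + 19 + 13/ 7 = 25241/ 1225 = 20.60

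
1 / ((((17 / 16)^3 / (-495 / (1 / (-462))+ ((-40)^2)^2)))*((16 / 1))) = 713904640 / 4913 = 145309.31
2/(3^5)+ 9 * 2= 4376/243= 18.01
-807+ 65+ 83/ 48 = -35533/ 48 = -740.27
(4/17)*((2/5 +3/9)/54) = 22/6885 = 0.00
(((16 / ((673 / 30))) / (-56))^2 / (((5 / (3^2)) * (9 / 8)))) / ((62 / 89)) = 256320 / 687999151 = 0.00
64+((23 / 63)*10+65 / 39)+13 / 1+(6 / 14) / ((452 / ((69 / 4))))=9378151 / 113904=82.33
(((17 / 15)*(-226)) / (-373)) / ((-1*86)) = -1921 / 240585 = -0.01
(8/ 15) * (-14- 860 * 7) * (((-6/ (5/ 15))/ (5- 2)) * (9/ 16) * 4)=217224/ 5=43444.80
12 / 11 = 1.09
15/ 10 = 3/ 2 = 1.50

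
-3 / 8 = -0.38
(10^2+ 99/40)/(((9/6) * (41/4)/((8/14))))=16396/4305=3.81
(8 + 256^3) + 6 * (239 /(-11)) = 184548030 /11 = 16777093.64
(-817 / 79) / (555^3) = -0.00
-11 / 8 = -1.38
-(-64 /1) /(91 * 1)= 64 /91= 0.70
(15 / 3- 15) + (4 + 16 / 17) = -86 / 17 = -5.06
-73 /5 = -14.60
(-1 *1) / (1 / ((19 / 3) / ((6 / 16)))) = -152 / 9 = -16.89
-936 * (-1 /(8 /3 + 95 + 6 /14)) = 4914 /515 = 9.54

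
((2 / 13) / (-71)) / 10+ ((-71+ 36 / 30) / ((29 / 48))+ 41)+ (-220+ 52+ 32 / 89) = -576916682 / 2382263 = -242.17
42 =42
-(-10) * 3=30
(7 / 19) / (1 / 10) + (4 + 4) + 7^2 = 1153 / 19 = 60.68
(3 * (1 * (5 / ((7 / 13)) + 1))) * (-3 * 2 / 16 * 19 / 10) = -1539 / 70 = -21.99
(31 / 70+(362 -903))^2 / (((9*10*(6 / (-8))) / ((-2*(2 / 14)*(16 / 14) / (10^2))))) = 318175538 / 22509375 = 14.14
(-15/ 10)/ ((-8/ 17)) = 51/ 16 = 3.19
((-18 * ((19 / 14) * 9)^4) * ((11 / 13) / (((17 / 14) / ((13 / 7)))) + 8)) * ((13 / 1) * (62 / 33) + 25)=-47215947428901 / 256564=-184031849.48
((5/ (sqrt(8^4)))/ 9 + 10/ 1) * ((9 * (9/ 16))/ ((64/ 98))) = 2542365/ 32768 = 77.59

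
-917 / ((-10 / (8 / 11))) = 3668 / 55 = 66.69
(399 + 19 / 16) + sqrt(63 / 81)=sqrt(7) / 3 + 6403 / 16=401.07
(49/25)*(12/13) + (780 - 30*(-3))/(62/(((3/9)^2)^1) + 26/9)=2756487/820300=3.36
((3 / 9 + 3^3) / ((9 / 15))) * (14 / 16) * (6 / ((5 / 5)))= 1435 / 6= 239.17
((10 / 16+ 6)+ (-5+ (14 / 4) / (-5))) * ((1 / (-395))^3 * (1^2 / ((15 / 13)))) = -481 / 36977925000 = -0.00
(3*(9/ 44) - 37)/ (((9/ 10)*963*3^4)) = -8005/ 15444594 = -0.00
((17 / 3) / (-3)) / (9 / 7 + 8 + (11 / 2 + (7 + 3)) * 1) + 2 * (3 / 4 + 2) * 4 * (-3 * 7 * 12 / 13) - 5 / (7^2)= -848736289 / 1989351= -426.64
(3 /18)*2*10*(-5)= -50 /3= -16.67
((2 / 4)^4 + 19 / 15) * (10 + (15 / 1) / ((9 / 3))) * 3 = 957 / 16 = 59.81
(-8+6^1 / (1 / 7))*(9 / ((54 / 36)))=204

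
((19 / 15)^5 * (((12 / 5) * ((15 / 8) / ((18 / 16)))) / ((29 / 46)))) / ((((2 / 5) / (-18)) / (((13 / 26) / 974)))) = -113900554 / 238325625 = -0.48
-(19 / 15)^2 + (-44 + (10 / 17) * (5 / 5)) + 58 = 49663 / 3825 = 12.98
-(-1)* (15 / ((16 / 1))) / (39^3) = 5 / 316368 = 0.00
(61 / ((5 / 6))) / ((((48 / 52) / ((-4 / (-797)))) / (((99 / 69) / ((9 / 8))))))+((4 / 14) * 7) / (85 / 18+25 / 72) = 18107456 / 20072445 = 0.90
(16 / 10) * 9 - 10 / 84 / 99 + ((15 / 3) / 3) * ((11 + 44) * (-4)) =-7323649 / 20790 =-352.27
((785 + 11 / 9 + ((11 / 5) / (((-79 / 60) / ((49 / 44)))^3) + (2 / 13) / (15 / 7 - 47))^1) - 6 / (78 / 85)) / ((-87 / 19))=-16206164200296803 / 95339179707057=-169.98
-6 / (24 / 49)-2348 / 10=-4941 / 20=-247.05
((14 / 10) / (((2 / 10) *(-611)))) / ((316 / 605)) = -4235 / 193076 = -0.02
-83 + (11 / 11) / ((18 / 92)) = -701 / 9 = -77.89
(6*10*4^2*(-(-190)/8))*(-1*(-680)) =15504000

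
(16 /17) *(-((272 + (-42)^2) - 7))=-32464 /17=-1909.65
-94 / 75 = -1.25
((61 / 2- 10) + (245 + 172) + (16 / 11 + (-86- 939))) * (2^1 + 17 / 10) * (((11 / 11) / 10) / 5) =-477041 / 11000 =-43.37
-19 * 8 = -152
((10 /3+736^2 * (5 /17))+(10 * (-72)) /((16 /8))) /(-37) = -8107250 /1887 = -4296.37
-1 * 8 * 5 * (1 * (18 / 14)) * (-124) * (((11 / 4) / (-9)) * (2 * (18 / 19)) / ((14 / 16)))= -3928320 / 931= -4219.46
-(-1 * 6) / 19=6 / 19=0.32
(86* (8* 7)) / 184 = 602 / 23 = 26.17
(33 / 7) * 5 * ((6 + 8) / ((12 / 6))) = 165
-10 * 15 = -150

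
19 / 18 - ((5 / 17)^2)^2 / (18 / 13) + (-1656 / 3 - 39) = -147819604 / 250563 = -589.95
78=78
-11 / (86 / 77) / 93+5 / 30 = 81 / 1333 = 0.06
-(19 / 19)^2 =-1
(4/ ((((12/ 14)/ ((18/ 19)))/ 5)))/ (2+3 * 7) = 420/ 437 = 0.96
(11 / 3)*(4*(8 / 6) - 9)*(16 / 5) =-1936 / 45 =-43.02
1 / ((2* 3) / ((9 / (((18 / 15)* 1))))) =5 / 4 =1.25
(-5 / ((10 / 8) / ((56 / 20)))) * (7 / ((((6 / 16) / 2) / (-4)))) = 25088 / 15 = 1672.53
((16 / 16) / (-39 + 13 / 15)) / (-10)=3 / 1144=0.00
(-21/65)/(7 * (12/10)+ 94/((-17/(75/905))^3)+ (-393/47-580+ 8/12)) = 86262272715213/154673093933683637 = 0.00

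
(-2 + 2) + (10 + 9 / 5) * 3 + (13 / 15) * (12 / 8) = 36.70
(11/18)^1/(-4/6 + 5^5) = 11/56238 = 0.00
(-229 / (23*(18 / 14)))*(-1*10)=16030 / 207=77.44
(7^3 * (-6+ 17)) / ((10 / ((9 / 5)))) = 33957 / 50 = 679.14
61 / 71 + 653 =46424 / 71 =653.86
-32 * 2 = -64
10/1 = 10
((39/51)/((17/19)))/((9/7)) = 1729/2601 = 0.66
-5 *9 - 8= -53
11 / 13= 0.85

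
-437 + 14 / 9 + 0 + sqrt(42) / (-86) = -3919 / 9 - sqrt(42) / 86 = -435.52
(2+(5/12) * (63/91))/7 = 17/52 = 0.33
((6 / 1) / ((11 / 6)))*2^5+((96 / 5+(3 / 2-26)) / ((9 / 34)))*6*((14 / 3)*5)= -267140 / 99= -2698.38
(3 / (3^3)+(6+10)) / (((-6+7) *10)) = 29 / 18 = 1.61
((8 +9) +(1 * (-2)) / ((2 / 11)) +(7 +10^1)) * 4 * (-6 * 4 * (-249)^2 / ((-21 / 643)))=4191692749.71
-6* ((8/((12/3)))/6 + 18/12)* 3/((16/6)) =-99/8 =-12.38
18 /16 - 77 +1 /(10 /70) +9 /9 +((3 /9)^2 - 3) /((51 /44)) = -258389 /3672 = -70.37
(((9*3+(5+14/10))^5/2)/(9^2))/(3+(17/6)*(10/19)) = 2467947726533/43200000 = 57128.42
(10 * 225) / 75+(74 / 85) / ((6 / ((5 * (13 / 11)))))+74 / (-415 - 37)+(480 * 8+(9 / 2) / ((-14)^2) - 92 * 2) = 91615114957 / 24850056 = 3686.72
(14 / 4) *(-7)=-49 / 2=-24.50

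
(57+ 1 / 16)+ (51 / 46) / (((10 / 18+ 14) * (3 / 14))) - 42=15.42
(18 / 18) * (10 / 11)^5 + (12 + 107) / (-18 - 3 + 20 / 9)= -155585621 / 27217619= -5.72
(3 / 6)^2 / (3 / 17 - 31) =-17 / 2096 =-0.01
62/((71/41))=2542/71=35.80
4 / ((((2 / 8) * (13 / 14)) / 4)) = 896 / 13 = 68.92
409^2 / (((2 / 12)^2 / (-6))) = -36132696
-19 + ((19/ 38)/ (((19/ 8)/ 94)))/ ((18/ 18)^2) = 15/ 19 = 0.79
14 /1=14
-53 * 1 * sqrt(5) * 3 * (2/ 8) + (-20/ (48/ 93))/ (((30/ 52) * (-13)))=31/ 6 -159 * sqrt(5)/ 4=-83.72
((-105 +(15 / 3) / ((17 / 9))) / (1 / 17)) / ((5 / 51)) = -17748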